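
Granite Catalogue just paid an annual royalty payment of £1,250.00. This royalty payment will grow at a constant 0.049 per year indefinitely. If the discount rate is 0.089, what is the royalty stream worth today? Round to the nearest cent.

£32781.25

D₁ = D₀ × (1 + g) = £1,250.00 × 1.049 = £1,311.2500
Growing perpetuity: P = D₁ / (r − g) = £1,311.2500 / (0.089 − 0.049) = £32,781.25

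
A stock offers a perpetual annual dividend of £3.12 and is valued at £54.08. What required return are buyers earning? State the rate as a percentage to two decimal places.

5.77%

P = C/r ⇒ r = C/P = £3.12/£54.08 = 0.057692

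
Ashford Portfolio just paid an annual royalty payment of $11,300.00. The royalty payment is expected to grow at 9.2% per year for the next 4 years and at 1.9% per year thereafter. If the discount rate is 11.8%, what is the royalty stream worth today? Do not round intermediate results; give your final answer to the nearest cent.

D_1 = 12339.60000
D_2 = 13474.84320
D_3 = 14714.52877
D_4 = 16068.26542
Terminal value at year 4: TV = D_4×(1+g_2)/(r−g_2) = 16373.56246/0.099 = 165389.51985
P_0 = D_1/(1+r)^1 + D_2/(1+r)^2 + D_3/(1+r)^3 + D_4/(1+r)^4 + TV/(1+r)^4
    = 11037.20930 + 10780.53002 + 10529.82002 + 10284.94048 + 105862.16515 = 148494.66496

$148494.66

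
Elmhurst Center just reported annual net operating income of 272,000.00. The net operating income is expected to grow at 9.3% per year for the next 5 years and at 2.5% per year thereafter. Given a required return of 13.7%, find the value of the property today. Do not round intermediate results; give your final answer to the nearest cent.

3253518.11

D_1 = 297296.00000
D_2 = 324944.52800
D_3 = 355164.36910
D_4 = 388194.65543
D_5 = 424296.75839
Terminal value at year 5: TV = D_5×(1+g_2)/(r−g_2) = 434904.17735/0.112 = 3883073.01201
P_0 = D_1/(1+r)^1 + D_2/(1+r)^2 + D_3/(1+r)^3 + D_4/(1+r)^4 + D_5/(1+r)^5 + TV/(1+r)^5
    = 261474.05453 + 251355.44556 + 241628.40985 + 232277.79416 + 223289.03168 + 2043493.37028 = 3253518.10606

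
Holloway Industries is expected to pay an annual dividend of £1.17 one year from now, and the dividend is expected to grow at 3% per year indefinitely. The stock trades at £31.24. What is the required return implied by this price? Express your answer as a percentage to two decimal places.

6.75%

P = D₁/(r − g) ⇒ r = D₁/P + g = £1.1700/£31.24 + 0.03 = 0.037452 + 0.03 = 0.067452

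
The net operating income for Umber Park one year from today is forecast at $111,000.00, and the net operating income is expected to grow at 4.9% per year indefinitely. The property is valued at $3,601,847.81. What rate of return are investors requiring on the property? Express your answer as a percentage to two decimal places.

7.98%

P = D₁/(r − g) ⇒ r = D₁/P + g = $111,000.0000/$3,601,847.81 + 0.049 = 0.030818 + 0.049 = 0.079818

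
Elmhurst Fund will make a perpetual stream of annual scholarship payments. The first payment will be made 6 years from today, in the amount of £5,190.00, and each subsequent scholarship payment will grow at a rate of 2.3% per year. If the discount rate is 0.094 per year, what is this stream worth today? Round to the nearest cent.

£46646.86

Value at end of year 5: C₁ / (r − g) = £5,190.00 / (0.094 − 0.023) = £73,098.5915
Discount to today: PV = £73,098.5915 / (1 + 0.094)^5 = £73,098.5915 / 1.567064 = £46,646.86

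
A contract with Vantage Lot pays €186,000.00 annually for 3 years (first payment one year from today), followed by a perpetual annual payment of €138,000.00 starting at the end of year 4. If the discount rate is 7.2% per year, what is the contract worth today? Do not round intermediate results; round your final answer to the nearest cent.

PV of 3-year annuity: €186,000.00 × [1 − (1+0.072)^−3] / 0.072 = 486344.62600
Perpetuity value at year 3: €138,000.00 / 0.072 = 1916666.66667
PV of perpetuity: 1916666.66667 / (1+0.072)^3 = 1555830.33125
Total PV = 486344.62600 + 1555830.33125 = 2042174.95725

€2042174.96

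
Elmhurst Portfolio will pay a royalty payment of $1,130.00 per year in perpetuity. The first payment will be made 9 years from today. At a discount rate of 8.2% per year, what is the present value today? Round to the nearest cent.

$7335.78

Value at end of year 8: C / r = $1,130.00 / 0.082 = $13,780.4878
Discount to today: PV = $13,780.4878 / (1 + 0.082)^8 = $13,780.4878 / 1.878530 = $7,335.78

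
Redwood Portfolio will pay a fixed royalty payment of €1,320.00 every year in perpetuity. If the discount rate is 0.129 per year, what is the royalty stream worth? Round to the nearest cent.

€10232.56

Level perpetuity: PV = C / r = €1,320.00 / 0.129 = €10,232.56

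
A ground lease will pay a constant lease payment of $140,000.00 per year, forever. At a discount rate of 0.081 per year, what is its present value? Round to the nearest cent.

Level perpetuity: PV = C / r = $140,000.00 / 0.081 = $1,728,395.06

$1728395.06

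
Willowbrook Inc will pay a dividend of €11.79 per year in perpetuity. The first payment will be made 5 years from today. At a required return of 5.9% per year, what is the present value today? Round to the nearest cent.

Value at end of year 4: C / r = €11.79 / 0.059 = €199.8305
Discount to today: PV = €199.8305 / (1 + 0.059)^4 = €199.8305 / 1.257720 = €158.88

€158.88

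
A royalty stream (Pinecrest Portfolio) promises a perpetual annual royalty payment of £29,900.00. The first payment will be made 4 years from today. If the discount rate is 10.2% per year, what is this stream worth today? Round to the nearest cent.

£219041.41

Value at end of year 3: C / r = £29,900.00 / 0.102 = £293,137.2549
Discount to today: PV = £293,137.2549 / (1 + 0.102)^3 = £293,137.2549 / 1.338273 = £219,041.41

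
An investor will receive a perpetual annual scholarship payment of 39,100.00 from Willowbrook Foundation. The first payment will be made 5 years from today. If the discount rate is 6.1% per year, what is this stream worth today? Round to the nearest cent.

Value at end of year 4: C / r = 39,100.00 / 0.061 = 640,983.6066
Discount to today: PV = 640,983.6066 / (1 + 0.061)^4 = 640,983.6066 / 1.267248 = 505,807.64

505807.64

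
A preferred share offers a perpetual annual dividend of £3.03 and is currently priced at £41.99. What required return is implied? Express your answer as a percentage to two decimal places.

P = C/r ⇒ r = C/P = £3.03/£41.99 = 0.072160

7.22%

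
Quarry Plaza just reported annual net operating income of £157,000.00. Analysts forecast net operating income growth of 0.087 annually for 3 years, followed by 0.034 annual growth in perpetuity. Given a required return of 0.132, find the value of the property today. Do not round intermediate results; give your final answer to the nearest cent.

£1901242.90

D_1 = 170659.00000
D_2 = 185506.33300
D_3 = 201645.38397
Terminal value at year 3: TV = D_3×(1+g_2)/(r−g_2) = 208501.32703/0.098 = 2127564.56149
P_0 = D_1/(1+r)^1 + D_2/(1+r)^2 + D_3/(1+r)^3 + TV/(1+r)^3
    = 150758.83392 + 144765.77074 + 139010.94769 + 1466707.34608 = 1901242.89844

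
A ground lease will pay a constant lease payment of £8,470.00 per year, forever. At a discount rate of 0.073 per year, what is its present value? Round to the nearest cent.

£116027.40

Level perpetuity: PV = C / r = £8,470.00 / 0.073 = £116,027.40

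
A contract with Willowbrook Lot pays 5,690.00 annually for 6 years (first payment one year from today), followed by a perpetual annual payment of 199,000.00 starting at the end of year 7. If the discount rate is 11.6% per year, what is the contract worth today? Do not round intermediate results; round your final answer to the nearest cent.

911655.12

PV of 6-year annuity: 5,690.00 × [1 − (1+0.116)^−6] / 0.116 = 23661.34947
Perpetuity value at year 6: 199,000.00 / 0.116 = 1715517.24138
PV of perpetuity: 1715517.24138 / (1+0.116)^6 = 887993.77146
Total PV = 23661.34947 + 887993.77146 = 911655.12093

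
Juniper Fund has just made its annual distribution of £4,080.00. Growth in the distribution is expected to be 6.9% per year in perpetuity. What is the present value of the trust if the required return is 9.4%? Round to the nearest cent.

D₁ = D₀ × (1 + g) = £4,080.00 × 1.069 = £4,361.5200
Growing perpetuity: P = D₁ / (r − g) = £4,361.5200 / (0.094 − 0.069) = £174,460.80

£174460.80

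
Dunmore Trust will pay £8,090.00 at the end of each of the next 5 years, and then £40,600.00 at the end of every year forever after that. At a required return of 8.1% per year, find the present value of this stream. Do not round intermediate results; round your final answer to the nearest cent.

PV of 5-year annuity: £8,090.00 × [1 − (1+0.081)^−5] / 0.081 = 32216.06967
Perpetuity value at year 5: £40,600.00 / 0.081 = 501234.56790
PV of perpetuity: 501234.56790 / (1+0.081)^5 = 339556.88821
Total PV = 32216.06967 + 339556.88821 = 371772.95788

£371772.96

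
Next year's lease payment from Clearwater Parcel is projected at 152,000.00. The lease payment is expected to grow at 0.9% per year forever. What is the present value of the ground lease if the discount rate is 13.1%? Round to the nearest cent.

Growing perpetuity: P = D₁ / (r − g) = 152,000.0000 / (0.131 − 0.009) = 1,245,901.64

1245901.64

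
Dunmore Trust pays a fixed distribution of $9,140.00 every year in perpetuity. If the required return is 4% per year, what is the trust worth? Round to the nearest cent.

$228500.00

Level perpetuity: PV = C / r = $9,140.00 / 0.04 = $228,500.00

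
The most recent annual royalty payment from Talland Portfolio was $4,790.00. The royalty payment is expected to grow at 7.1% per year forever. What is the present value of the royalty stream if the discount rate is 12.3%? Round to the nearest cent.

$98655.58

D₁ = D₀ × (1 + g) = $4,790.00 × 1.071 = $5,130.0900
Growing perpetuity: P = D₁ / (r − g) = $5,130.0900 / (0.123 − 0.071) = $98,655.58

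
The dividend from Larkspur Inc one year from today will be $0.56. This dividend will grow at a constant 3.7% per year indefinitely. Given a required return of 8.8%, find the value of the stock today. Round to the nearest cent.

Growing perpetuity: P = D₁ / (r − g) = $0.5600 / (0.088 − 0.037) = $10.98

$10.98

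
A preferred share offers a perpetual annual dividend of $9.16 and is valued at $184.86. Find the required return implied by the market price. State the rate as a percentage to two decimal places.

4.96%

P = C/r ⇒ r = C/P = $9.16/$184.86 = 0.049551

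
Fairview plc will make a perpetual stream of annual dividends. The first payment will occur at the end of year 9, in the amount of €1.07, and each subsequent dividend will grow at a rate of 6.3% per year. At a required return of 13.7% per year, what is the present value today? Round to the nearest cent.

Value at end of year 8: C₁ / (r − g) = €1.07 / (0.137 − 0.063) = €14.4595
Discount to today: PV = €14.4595 / (1 + 0.137)^8 = €14.4595 / 2.793082 = €5.18

€5.18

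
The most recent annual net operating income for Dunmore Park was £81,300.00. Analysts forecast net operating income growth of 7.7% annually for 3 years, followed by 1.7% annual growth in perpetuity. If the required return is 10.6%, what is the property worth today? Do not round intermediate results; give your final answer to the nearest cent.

D_1 = 87560.10000
D_2 = 94302.22770
D_3 = 101563.49923
Terminal value at year 3: TV = D_3×(1+g_2)/(r−g_2) = 103290.07872/0.089 = 1160562.68225
P_0 = D_1/(1+r)^1 + D_2/(1+r)^2 + D_3/(1+r)^3 + TV/(1+r)^3
    = 79168.26401 + 77092.42346 + 75071.01272 + 857833.93182 = 1089165.63200

£1089165.63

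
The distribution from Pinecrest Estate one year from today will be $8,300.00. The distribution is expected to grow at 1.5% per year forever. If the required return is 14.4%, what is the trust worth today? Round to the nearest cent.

Growing perpetuity: P = D₁ / (r − g) = $8,300.0000 / (0.144 − 0.015) = $64,341.09

$64341.09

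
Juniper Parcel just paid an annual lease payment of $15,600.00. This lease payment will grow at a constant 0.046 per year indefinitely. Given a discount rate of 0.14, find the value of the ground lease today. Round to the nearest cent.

D₁ = D₀ × (1 + g) = $15,600.00 × 1.046 = $16,317.6000
Growing perpetuity: P = D₁ / (r − g) = $16,317.6000 / (0.14 − 0.046) = $173,591.49

$173591.49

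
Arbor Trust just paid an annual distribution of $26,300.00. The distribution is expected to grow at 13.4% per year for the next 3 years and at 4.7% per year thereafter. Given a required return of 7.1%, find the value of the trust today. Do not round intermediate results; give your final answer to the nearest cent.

$1450504.15

D_1 = 29824.20000
D_2 = 33820.64280
D_3 = 38352.60894
Terminal value at year 3: TV = D_3×(1+g_2)/(r−g_2) = 40155.18156/0.024 = 1673132.56480
P_0 = D_1/(1+r)^1 + D_2/(1+r)^2 + D_3/(1+r)^3 + TV/(1+r)^3
    = 27847.05882 + 29485.12111 + 31219.54000 + 1361952.43232 = 1450504.15225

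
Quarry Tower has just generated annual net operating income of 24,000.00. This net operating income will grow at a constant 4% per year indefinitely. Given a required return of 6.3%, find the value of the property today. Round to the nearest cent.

D₁ = D₀ × (1 + g) = 24,000.00 × 1.04 = 24,960.0000
Growing perpetuity: P = D₁ / (r − g) = 24,960.0000 / (0.063 − 0.04) = 1,085,217.39

1085217.39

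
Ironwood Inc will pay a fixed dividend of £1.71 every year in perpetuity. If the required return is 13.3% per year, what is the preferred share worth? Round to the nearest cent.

£12.86

Level perpetuity: PV = C / r = £1.71 / 0.133 = £12.86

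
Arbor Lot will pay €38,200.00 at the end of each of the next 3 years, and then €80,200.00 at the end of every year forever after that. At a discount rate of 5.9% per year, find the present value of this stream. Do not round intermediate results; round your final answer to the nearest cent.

€1246847.50

PV of 3-year annuity: €38,200.00 × [1 − (1+0.059)^−3] / 0.059 = 102298.26971
Perpetuity value at year 3: €80,200.00 / 0.059 = 1359322.03390
PV of perpetuity: 1359322.03390 / (1+0.059)^3 = 1144549.22680
Total PV = 102298.26971 + 1144549.22680 = 1246847.49652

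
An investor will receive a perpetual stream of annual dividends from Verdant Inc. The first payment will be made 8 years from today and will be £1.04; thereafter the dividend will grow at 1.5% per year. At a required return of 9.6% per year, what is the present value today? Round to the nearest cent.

Value at end of year 7: C₁ / (r − g) = £1.04 / (0.096 − 0.015) = £12.8395
Discount to today: PV = £12.8395 / (1 + 0.096)^7 = £12.8395 / 1.899651 = £6.76

£6.76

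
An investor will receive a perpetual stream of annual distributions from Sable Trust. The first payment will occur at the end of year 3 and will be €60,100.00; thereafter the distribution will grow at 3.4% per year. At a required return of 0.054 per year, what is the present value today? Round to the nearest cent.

€2704974.99

Value at end of year 2: C₁ / (r − g) = €60,100.00 / (0.054 − 0.034) = €3,005,000.0000
Discount to today: PV = €3,005,000.0000 / (1 + 0.054)^2 = €3,005,000.0000 / 1.110916 = €2,704,974.99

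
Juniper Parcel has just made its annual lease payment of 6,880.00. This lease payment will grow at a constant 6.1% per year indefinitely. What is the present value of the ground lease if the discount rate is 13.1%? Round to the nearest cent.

104281.14

D₁ = D₀ × (1 + g) = 6,880.00 × 1.061 = 7,299.6800
Growing perpetuity: P = D₁ / (r − g) = 7,299.6800 / (0.131 − 0.061) = 104,281.14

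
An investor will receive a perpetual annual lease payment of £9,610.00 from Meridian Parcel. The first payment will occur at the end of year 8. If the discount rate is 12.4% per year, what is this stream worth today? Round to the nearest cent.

£34193.03

Value at end of year 7: C / r = £9,610.00 / 0.124 = £77,500.0000
Discount to today: PV = £77,500.0000 / (1 + 0.124)^7 = £77,500.0000 / 2.266544 = £34,193.03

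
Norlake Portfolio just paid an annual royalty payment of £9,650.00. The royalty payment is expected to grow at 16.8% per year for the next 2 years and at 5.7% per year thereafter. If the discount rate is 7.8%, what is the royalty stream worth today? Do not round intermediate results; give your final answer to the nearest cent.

D_1 = 11271.20000
D_2 = 13164.76160
Terminal value at year 2: TV = D_2×(1+g_2)/(r−g_2) = 13915.15301/0.021 = 662626.33387
P_0 = D_1/(1+r)^1 + D_2/(1+r)^2 + TV/(1+r)^2
    = 10455.65863 + 11328.58003 + 570205.19503 = 591989.43370

£591989.43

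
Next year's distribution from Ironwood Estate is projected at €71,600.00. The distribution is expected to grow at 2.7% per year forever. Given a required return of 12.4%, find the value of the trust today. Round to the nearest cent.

Growing perpetuity: P = D₁ / (r − g) = €71,600.0000 / (0.124 − 0.027) = €738,144.33

€738144.33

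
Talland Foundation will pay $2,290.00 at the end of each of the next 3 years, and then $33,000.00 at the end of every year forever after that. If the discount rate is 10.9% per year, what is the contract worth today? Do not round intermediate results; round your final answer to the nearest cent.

$227575.10

PV of 3-year annuity: $2,290.00 × [1 − (1+0.109)^−3] / 0.109 = 5605.85403
Perpetuity value at year 3: $33,000.00 / 0.109 = 302752.29358
PV of perpetuity: 302752.29358 / (1+0.109)^3 = 221969.24431
Total PV = 5605.85403 + 221969.24431 = 227575.09833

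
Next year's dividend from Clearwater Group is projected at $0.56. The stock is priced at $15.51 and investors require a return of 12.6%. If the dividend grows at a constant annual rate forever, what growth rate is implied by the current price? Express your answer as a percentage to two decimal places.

8.99%

P = D₁/(r−g) ⇒ g = r − D₁/P = 0.126 − $0.56/$15.51 = 0.089894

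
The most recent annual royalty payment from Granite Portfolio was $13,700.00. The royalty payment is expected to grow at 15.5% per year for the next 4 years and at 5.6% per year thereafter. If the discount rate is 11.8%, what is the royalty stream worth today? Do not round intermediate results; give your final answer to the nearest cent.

$325285.65

D_1 = 15823.50000
D_2 = 18276.14250
D_3 = 21108.94459
D_4 = 24380.83100
Terminal value at year 4: TV = D_4×(1+g_2)/(r−g_2) = 25746.15753/0.062 = 415260.60539
P_0 = D_1/(1+r)^1 + D_2/(1+r)^2 + D_3/(1+r)^3 + D_4/(1+r)^4 + TV/(1+r)^4
    = 14153.39893 + 14621.80301 + 15105.70883 + 15605.62943 + 265799.10764 = 325285.64783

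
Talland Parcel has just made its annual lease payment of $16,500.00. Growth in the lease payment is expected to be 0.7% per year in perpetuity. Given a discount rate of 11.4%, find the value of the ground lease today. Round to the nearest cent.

D₁ = D₀ × (1 + g) = $16,500.00 × 1.007 = $16,615.5000
Growing perpetuity: P = D₁ / (r − g) = $16,615.5000 / (0.114 − 0.007) = $155,285.05

$155285.05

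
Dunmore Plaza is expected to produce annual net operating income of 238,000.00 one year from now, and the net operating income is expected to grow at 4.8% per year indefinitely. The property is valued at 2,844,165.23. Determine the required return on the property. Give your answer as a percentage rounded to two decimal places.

13.17%

P = D₁/(r − g) ⇒ r = D₁/P + g = 238,000.0000/2,844,165.23 + 0.048 = 0.083680 + 0.048 = 0.131680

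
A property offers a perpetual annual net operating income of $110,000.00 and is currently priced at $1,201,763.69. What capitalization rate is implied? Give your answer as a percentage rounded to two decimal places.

9.15%

P = C/r ⇒ r = C/P = $110,000.00/$1,201,763.69 = 0.091532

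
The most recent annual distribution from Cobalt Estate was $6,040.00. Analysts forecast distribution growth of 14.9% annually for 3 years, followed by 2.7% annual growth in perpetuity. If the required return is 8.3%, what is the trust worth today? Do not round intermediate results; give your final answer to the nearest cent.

D_1 = 6939.96000
D_2 = 7974.01404
D_3 = 9162.14213
Terminal value at year 3: TV = D_3×(1+g_2)/(r−g_2) = 9409.51997/0.056 = 168027.14231
P_0 = D_1/(1+r)^1 + D_2/(1+r)^2 + D_3/(1+r)^3 + TV/(1+r)^3
    = 6408.08864 + 6798.60928 + 7212.92896 + 132279.96502 = 152699.59190

$152699.59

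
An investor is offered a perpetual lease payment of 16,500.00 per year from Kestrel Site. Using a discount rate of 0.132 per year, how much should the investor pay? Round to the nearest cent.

125000.00

Level perpetuity: PV = C / r = 16,500.00 / 0.132 = 125,000.00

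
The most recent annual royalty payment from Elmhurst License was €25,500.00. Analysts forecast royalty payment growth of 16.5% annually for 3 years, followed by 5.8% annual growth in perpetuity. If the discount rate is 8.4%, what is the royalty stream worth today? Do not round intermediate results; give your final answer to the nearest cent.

€1376591.61

D_1 = 29707.50000
D_2 = 34609.23750
D_3 = 40319.76169
Terminal value at year 3: TV = D_3×(1+g_2)/(r−g_2) = 42658.30787/0.026 = 1640704.14867
P_0 = D_1/(1+r)^1 + D_2/(1+r)^2 + D_3/(1+r)^3 + TV/(1+r)^3
    = 27405.44280 + 29453.26648 + 31654.11020 + 1288078.79181 = 1376591.61130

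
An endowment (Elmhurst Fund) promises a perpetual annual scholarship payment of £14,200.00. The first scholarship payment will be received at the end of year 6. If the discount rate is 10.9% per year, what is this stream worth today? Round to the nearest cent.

£77661.20

Value at end of year 5: C / r = £14,200.00 / 0.109 = £130,275.2294
Discount to today: PV = £130,275.2294 / (1 + 0.109)^5 = £130,275.2294 / 1.677481 = £77,661.20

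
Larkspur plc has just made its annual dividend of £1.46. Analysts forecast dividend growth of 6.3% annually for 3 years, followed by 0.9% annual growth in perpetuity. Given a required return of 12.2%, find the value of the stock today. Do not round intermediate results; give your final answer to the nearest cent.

£15.02

D_1 = 1.55198
D_2 = 1.64975
D_3 = 1.75369
Terminal value at year 3: TV = D_3×(1+g_2)/(r−g_2) = 1.76947/0.113 = 15.65905
P_0 = D_1/(1+r)^1 + D_2/(1+r)^2 + D_3/(1+r)^3 + TV/(1+r)^3
    = 1.38323 + 1.31049 + 1.24158 + 11.08630 = 15.02160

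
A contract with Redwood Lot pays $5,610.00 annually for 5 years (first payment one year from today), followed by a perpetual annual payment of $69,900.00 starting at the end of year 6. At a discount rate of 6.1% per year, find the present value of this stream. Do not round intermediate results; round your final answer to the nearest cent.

PV of 5-year annuity: $5,610.00 × [1 − (1+0.061)^−5] / 0.061 = 23567.21232
Perpetuity value at year 5: $69,900.00 / 0.061 = 1145901.63934
PV of perpetuity: 1145901.63934 / (1+0.061)^5 = 852256.69434
Total PV = 23567.21232 + 852256.69434 = 875823.90666

$875823.91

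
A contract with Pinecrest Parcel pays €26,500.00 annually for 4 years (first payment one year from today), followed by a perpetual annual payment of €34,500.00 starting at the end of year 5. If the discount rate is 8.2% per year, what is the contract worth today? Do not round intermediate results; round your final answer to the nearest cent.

PV of 4-year annuity: €26,500.00 × [1 − (1+0.082)^−4] / 0.082 = 87382.03689
Perpetuity value at year 4: €34,500.00 / 0.082 = 420731.70732
PV of perpetuity: 420731.70732 / (1+0.082)^4 = 306970.18759
Total PV = 87382.03689 + 306970.18759 = 394352.22448

€394352.22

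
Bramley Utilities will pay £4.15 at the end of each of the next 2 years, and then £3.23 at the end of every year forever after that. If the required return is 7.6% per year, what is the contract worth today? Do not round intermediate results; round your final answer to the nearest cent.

£44.15

PV of 2-year annuity: £4.15 × [1 − (1+0.076)^−2] / 0.076 = 7.44134
Perpetuity value at year 2: £3.23 / 0.076 = 42.50000
PV of perpetuity: 42.50000 / (1+0.076)^2 = 36.70831
Total PV = 7.44134 + 36.70831 = 44.14965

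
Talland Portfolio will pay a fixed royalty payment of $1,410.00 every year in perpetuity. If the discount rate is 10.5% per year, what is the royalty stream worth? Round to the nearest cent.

Level perpetuity: PV = C / r = $1,410.00 / 0.105 = $13,428.57

$13428.57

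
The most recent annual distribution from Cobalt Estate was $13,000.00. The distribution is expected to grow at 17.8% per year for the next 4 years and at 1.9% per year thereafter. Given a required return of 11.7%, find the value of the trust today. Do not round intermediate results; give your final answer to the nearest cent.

$226706.88

D_1 = 15314.00000
D_2 = 18039.89200
D_3 = 21250.99278
D_4 = 25033.66949
Terminal value at year 4: TV = D_4×(1+g_2)/(r−g_2) = 25509.30921/0.098 = 260299.07358
P_0 = D_1/(1+r)^1 + D_2/(1+r)^2 + D_3/(1+r)^3 + D_4/(1+r)^4 + TV/(1+r)^4
    = 13709.93733 + 14458.64474 + 15248.23949 + 16080.95445 + 167209.10796 = 226706.88396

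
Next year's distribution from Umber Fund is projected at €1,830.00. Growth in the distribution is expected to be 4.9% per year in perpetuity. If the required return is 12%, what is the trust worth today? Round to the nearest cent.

€25774.65

Growing perpetuity: P = D₁ / (r − g) = €1,830.0000 / (0.12 − 0.049) = €25,774.65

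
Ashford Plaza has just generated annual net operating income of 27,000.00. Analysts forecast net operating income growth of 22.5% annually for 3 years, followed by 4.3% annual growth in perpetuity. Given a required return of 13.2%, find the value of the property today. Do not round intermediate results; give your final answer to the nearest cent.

D_1 = 33075.00000
D_2 = 40516.87500
D_3 = 49633.17188
Terminal value at year 3: TV = D_3×(1+g_2)/(r−g_2) = 51767.39827/0.089 = 581656.16029
P_0 = D_1/(1+r)^1 + D_2/(1+r)^2 + D_3/(1+r)^3 + TV/(1+r)^3
    = 29218.19788 + 31618.63286 + 34216.27673 + 400984.00708 = 496037.11456

496037.11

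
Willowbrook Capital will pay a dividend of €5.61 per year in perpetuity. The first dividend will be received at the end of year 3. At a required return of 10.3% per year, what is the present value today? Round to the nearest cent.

€44.77

Value at end of year 2: C / r = €5.61 / 0.103 = €54.4660
Discount to today: PV = €54.4660 / (1 + 0.103)^2 = €54.4660 / 1.216609 = €44.77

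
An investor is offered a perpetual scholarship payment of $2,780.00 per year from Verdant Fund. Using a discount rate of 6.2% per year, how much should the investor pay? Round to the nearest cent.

Level perpetuity: PV = C / r = $2,780.00 / 0.062 = $44,838.71

$44838.71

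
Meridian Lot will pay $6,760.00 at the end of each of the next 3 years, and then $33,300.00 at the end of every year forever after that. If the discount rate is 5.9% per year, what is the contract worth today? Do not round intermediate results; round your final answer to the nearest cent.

$493333.58

PV of 3-year annuity: $6,760.00 × [1 − (1+0.059)^−3] / 0.059 = 18103.04459
Perpetuity value at year 3: $33,300.00 / 0.059 = 564406.77966
PV of perpetuity: 564406.77966 / (1+0.059)^3 = 475230.53931
Total PV = 18103.04459 + 475230.53931 = 493333.58390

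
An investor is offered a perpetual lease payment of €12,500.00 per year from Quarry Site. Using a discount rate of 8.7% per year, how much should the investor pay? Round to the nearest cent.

Level perpetuity: PV = C / r = €12,500.00 / 0.087 = €143,678.16

€143678.16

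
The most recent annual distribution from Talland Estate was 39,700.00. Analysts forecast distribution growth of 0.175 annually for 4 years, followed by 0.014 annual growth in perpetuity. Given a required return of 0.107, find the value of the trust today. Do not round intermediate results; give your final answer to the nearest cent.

D_1 = 46647.50000
D_2 = 54810.81250
D_3 = 64402.70469
D_4 = 75673.17801
Terminal value at year 4: TV = D_4×(1+g_2)/(r−g_2) = 76732.60250/0.093 = 825081.74731
P_0 = D_1/(1+r)^1 + D_2/(1+r)^2 + D_3/(1+r)^3 + D_4/(1+r)^4 + TV/(1+r)^4
    = 42138.66305 + 44727.12655 + 47474.59232 + 50390.82743 + 549422.57009 = 734153.77945

734153.78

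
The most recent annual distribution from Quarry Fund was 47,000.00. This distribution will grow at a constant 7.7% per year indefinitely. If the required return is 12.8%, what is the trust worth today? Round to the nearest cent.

D₁ = D₀ × (1 + g) = 47,000.00 × 1.077 = 50,619.0000
Growing perpetuity: P = D₁ / (r − g) = 50,619.0000 / (0.128 − 0.077) = 992,529.41

992529.41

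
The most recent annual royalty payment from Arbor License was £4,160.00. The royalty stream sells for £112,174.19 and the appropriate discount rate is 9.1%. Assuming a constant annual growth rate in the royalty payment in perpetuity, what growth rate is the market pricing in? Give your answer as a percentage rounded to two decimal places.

5.20%

P = D₀(1+g)/(r−g) ⇒ P(r−g) = D₀(1+g) ⇒ g(P+D₀) = P·r − D₀
g = (P·r − D₀)/(P + D₀) = (£112,174.19×0.091 − £4,160.00) / (£112,174.19 + £4,160.00) = 0.051987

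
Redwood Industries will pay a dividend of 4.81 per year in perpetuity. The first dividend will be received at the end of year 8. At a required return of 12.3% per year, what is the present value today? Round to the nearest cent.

Value at end of year 7: C / r = 4.81 / 0.123 = 39.1057
Discount to today: PV = 39.1057 / (1 + 0.123)^7 = 39.1057 / 2.252466 = 17.36

17.36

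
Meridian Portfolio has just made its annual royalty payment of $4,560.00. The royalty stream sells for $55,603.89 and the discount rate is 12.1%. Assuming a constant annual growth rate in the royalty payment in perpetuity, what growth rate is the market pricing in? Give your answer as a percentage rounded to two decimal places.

3.60%

P = D₀(1+g)/(r−g) ⇒ P(r−g) = D₀(1+g) ⇒ g(P+D₀) = P·r − D₀
g = (P·r − D₀)/(P + D₀) = ($55,603.89×0.121 − $4,560.00) / ($55,603.89 + $4,560.00) = 0.036036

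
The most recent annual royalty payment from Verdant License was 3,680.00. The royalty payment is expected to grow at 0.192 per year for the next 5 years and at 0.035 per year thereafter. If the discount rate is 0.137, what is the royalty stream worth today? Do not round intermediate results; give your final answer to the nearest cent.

D_1 = 4386.56000
D_2 = 5228.77952
D_3 = 6232.70519
D_4 = 7429.38458
D_5 = 8855.82642
Terminal value at year 5: TV = D_5×(1+g_2)/(r−g_2) = 9165.78035/0.102 = 89860.59166
P_0 = D_1/(1+r)^1 + D_2/(1+r)^2 + D_3/(1+r)^3 + D_4/(1+r)^4 + D_5/(1+r)^5 + TV/(1+r)^5
    = 3858.01231 + 4044.63560 + 4240.28640 + 4445.40140 + 4660.43840 + 47289.74262 = 68538.51673

68538.52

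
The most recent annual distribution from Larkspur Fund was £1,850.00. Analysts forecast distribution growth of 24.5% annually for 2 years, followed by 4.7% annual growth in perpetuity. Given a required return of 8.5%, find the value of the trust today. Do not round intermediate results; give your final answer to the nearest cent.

D_1 = 2303.25000
D_2 = 2867.54625
Terminal value at year 2: TV = D_2×(1+g_2)/(r−g_2) = 3002.32092/0.038 = 79008.44536
P_0 = D_1/(1+r)^1 + D_2/(1+r)^2 + TV/(1+r)^2
    = 2122.81106 + 2435.85232 + 67114.14161 = 71672.80500

£71672.80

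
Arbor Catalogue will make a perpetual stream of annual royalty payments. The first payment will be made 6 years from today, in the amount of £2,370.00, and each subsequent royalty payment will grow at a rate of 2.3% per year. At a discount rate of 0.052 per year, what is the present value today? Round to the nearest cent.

Value at end of year 5: C₁ / (r − g) = £2,370.00 / (0.052 − 0.023) = £81,724.1379
Discount to today: PV = £81,724.1379 / (1 + 0.052)^5 = £81,724.1379 / 1.288483 = £63,426.63

£63426.63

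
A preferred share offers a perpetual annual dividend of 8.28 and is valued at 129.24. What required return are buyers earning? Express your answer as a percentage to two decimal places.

P = C/r ⇒ r = C/P = 8.28/129.24 = 0.064067

6.41%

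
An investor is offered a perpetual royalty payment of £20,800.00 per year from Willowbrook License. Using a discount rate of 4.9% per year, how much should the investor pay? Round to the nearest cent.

£424489.80

Level perpetuity: PV = C / r = £20,800.00 / 0.049 = £424,489.80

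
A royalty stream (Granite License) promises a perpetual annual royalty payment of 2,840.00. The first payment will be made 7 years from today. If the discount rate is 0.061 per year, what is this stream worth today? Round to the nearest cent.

32635.95

Value at end of year 6: C / r = 2,840.00 / 0.061 = 46,557.3770
Discount to today: PV = 46,557.3770 / (1 + 0.061)^6 = 46,557.3770 / 1.426567 = 32,635.95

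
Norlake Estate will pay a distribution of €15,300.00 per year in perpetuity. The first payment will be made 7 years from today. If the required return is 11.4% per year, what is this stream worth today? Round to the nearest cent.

Value at end of year 6: C / r = €15,300.00 / 0.114 = €134,210.5263
Discount to today: PV = €134,210.5263 / (1 + 0.114)^6 = €134,210.5263 / 1.911222 = €70,222.36

€70222.36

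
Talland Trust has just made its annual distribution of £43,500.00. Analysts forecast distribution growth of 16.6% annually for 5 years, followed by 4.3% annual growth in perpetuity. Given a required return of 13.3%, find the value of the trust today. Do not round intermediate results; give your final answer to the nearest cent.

£819193.92

D_1 = 50721.00000
D_2 = 59140.68600
D_3 = 68958.03988
D_4 = 80405.07450
D_5 = 93752.31686
Terminal value at year 5: TV = D_5×(1+g_2)/(r−g_2) = 97783.66649/0.09 = 1086485.18319
P_0 = D_1/(1+r)^1 + D_2/(1+r)^2 + D_3/(1+r)^3 + D_4/(1+r)^4 + D_5/(1+r)^5 + TV/(1+r)^5
    = 44766.99029 + 46070.88321 + 47412.75360 + 48793.70759 + 50214.88353 + 581934.70585 = 819193.92407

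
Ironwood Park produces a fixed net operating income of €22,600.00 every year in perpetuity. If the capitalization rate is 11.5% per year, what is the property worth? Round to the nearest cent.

€196521.74

Level perpetuity: PV = C / r = €22,600.00 / 0.115 = €196,521.74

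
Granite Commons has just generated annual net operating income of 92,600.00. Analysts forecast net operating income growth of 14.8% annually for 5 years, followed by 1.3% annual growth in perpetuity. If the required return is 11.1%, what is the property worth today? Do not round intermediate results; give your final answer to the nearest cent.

D_1 = 106304.80000
D_2 = 122037.91040
D_3 = 140099.52114
D_4 = 160834.25027
D_5 = 184637.71931
Terminal value at year 5: TV = D_5×(1+g_2)/(r−g_2) = 187038.00966/0.098 = 1908551.11896
P_0 = D_1/(1+r)^1 + D_2/(1+r)^2 + D_3/(1+r)^3 + D_4/(1+r)^4 + D_5/(1+r)^5 + TV/(1+r)^5
    = 95683.88839 + 98870.48053 + 102163.19680 + 105565.57150 + 109081.25660 + 1127544.00950 = 1638908.40331

1638908.40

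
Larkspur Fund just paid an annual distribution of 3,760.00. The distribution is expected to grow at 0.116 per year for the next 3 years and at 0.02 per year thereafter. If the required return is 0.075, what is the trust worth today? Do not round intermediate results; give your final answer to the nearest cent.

D_1 = 4196.16000
D_2 = 4682.91456
D_3 = 5226.13265
Terminal value at year 3: TV = D_3×(1+g_2)/(r−g_2) = 5330.65530/0.055 = 96921.00549
P_0 = D_1/(1+r)^1 + D_2/(1+r)^2 + D_3/(1+r)^3 + TV/(1+r)^3
    = 3903.40465 + 4052.27869 + 4206.83071 + 78017.58778 = 90180.10183

90180.10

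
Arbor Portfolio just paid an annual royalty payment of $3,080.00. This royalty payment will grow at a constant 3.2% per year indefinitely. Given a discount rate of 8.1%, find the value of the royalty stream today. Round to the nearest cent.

$64868.57

D₁ = D₀ × (1 + g) = $3,080.00 × 1.032 = $3,178.5600
Growing perpetuity: P = D₁ / (r − g) = $3,178.5600 / (0.081 − 0.032) = $64,868.57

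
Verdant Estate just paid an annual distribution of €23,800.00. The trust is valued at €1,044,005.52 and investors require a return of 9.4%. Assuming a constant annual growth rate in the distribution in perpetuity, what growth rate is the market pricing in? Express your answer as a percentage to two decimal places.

6.96%

P = D₀(1+g)/(r−g) ⇒ P(r−g) = D₀(1+g) ⇒ g(P+D₀) = P·r − D₀
g = (P·r − D₀)/(P + D₀) = (€1,044,005.52×0.094 − €23,800.00) / (€1,044,005.52 + €23,800.00) = 0.069616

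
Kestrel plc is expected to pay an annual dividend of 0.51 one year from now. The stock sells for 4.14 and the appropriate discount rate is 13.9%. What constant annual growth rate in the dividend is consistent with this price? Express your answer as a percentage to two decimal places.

1.58%

P = D₁/(r−g) ⇒ g = r − D₁/P = 0.139 − 0.51/4.14 = 0.015812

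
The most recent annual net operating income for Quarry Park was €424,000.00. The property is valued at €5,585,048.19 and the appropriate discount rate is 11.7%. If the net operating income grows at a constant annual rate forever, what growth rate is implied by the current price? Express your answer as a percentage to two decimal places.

P = D₀(1+g)/(r−g) ⇒ P(r−g) = D₀(1+g) ⇒ g(P+D₀) = P·r − D₀
g = (P·r − D₀)/(P + D₀) = (€5,585,048.19×0.117 − €424,000.00) / (€5,585,048.19 + €424,000.00) = 0.038184

3.82%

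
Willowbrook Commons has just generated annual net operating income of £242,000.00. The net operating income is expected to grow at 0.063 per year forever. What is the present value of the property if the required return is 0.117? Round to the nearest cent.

D₁ = D₀ × (1 + g) = £242,000.00 × 1.063 = £257,246.0000
Growing perpetuity: P = D₁ / (r − g) = £257,246.0000 / (0.117 − 0.063) = £4,763,814.81

£4763814.81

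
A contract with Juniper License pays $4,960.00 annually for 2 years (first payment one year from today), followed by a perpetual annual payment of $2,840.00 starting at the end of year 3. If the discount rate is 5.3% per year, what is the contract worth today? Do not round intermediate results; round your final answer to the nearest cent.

$57510.16

PV of 2-year annuity: $4,960.00 × [1 − (1+0.053)^−2] / 0.053 = 9183.61954
Perpetuity value at year 2: $2,840.00 / 0.053 = 53584.90566
PV of perpetuity: 53584.90566 / (1+0.053)^2 = 48326.54286
Total PV = 9183.61954 + 48326.54286 = 57510.16240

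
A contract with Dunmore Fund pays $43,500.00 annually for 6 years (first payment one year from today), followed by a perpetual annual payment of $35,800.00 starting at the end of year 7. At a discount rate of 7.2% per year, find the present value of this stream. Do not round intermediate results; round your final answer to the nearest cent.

PV of 6-year annuity: $43,500.00 × [1 − (1+0.072)^−6] / 0.072 = 206070.45172
Perpetuity value at year 6: $35,800.00 / 0.072 = 497222.22222
PV of perpetuity: 497222.22222 / (1+0.072)^6 = 327628.60908
Total PV = 206070.45172 + 327628.60908 = 533699.06080

$533699.06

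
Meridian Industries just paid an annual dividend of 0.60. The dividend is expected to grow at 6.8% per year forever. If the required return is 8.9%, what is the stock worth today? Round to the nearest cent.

D₁ = D₀ × (1 + g) = 0.60 × 1.068 = 0.6408
Growing perpetuity: P = D₁ / (r − g) = 0.6408 / (0.089 − 0.068) = 30.51

30.51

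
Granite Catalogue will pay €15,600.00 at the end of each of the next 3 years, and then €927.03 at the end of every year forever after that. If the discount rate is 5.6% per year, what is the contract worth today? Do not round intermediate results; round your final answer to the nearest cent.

€56067.21

PV of 3-year annuity: €15,600.00 × [1 − (1+0.056)^−3] / 0.056 = 42009.51926
Perpetuity value at year 3: €927.03 / 0.056 = 16554.10714
PV of perpetuity: 16554.10714 / (1+0.056)^3 = 14057.69146
Total PV = 42009.51926 + 14057.69146 = 56067.21072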